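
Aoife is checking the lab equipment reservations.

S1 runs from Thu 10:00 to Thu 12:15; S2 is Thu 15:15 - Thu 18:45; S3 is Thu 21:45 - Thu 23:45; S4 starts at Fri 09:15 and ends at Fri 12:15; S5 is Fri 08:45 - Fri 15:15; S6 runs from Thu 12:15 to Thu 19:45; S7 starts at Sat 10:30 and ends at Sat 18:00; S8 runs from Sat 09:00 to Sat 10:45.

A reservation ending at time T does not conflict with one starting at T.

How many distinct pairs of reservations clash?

Sorted by start: S1, S6, S2, S3, S5, S4, S8, S7.
S6 starts exactly when S1 ends (back-to-back, no overlap); S1 is clear from here.
S2 starts before S6 ends → S6 and S2 overlap.
S3 starts after S6 ends; S6 is clear from here.
S3 starts after S2 ends; S2 is clear from here.
S5 starts after S3 ends; S3 is clear from here.
S4 starts before S5 ends → S5 and S4 overlap.
S8 starts after S5 ends; S5 is clear from here.
S8 starts after S4 ends; S4 is clear from here.
S7 starts before S8 ends → S8 and S7 overlap.
Overlapping pairs: S2 & S6, S4 & S5, S7 & S8 — 3 in total.

3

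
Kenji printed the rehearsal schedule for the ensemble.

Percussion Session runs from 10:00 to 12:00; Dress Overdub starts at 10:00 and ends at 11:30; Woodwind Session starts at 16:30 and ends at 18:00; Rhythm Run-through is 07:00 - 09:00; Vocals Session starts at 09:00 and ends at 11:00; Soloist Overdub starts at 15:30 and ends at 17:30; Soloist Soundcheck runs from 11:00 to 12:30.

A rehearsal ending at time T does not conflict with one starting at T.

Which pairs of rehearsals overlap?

Dress Overdub & Percussion Session, Dress Overdub & Soloist Soundcheck, Dress Overdub & Vocals Session, Percussion Session & Soloist Soundcheck, Percussion Session & Vocals Session, Soloist Overdub & Woodwind Session

Check each pair: they overlap iff neither finishes before the other starts.
Sorted by start: Rhythm Run-through, Vocals Session, Percussion Session, Dress Overdub, Soloist Soundcheck, Soloist Overdub, Woodwind Session.
Vocals Session starts exactly when Rhythm Run-through ends (back-to-back, no overlap); Rhythm Run-through is clear from here.
Percussion Session starts before Vocals Session ends → Vocals Session and Percussion Session overlap.
Dress Overdub starts before Vocals Session ends → Vocals Session and Dress Overdub overlap.
Soloist Soundcheck starts exactly when Vocals Session ends (back-to-back, no overlap); Vocals Session is clear from here.
Dress Overdub starts before Percussion Session ends → Percussion Session and Dress Overdub overlap.
Soloist Soundcheck starts before Percussion Session ends → Percussion Session and Soloist Soundcheck overlap.
Soloist Overdub starts after Percussion Session ends; Percussion Session is clear from here.
Soloist Soundcheck starts before Dress Overdub ends → Dress Overdub and Soloist Soundcheck overlap.
Soloist Overdub starts after Dress Overdub ends; Dress Overdub is clear from here.
Soloist Overdub starts after Soloist Soundcheck ends; Soloist Soundcheck is clear from here.
Woodwind Session starts before Soloist Overdub ends → Soloist Overdub and Woodwind Session overlap.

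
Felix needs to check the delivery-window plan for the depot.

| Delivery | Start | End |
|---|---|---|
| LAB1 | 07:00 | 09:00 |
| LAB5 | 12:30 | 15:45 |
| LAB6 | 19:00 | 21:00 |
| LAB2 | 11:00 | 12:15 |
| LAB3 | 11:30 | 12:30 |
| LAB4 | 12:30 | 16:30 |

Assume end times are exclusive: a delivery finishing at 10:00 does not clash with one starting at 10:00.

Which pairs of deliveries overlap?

LAB2 & LAB3, LAB4 & LAB5

Sorted by start: LAB1, LAB2, LAB3, LAB4, LAB5, LAB6.
LAB2 starts after LAB1 ends — done with LAB1.
LAB3 starts before LAB2 ends → LAB2 and LAB3 overlap.
LAB4 starts after LAB2 ends — done with LAB2.
LAB4 starts exactly when LAB3 ends (back-to-back, no overlap) — done with LAB3.
LAB5 starts before LAB4 ends → LAB4 and LAB5 overlap.
LAB6 starts after LAB4 ends.
LAB6 starts after LAB5 ends.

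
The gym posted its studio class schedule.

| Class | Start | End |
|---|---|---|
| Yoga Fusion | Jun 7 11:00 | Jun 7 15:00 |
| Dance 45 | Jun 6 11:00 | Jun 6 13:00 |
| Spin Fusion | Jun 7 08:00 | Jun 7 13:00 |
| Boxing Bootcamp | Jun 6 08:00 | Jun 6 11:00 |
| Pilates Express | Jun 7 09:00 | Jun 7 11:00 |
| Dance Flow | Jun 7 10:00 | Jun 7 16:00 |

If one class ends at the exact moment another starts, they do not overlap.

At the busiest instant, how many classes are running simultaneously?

Sort all start/end points and keep a running count:
Jun 6 08:00 start Boxing Bootcamp → 1
Jun 6 11:00 end Boxing Bootcamp → 0
Jun 6 11:00 start Dance 45 → 1
Jun 6 13:00 end Dance 45 → 0
Jun 7 08:00 start Spin Fusion → 1
Jun 7 09:00 start Pilates Express → 2
Jun 7 10:00 start Dance Flow → 3
Jun 7 11:00 end Pilates Express → 2
Jun 7 11:00 start Yoga Fusion → 3
Jun 7 13:00 end Spin Fusion → 2
Jun 7 15:00 end Yoga Fusion → 1
Jun 7 16:00 end Dance Flow → 0
Peak is 3, at Jun 7 10:00 (Dance Flow, Pilates Express, Spin Fusion).

3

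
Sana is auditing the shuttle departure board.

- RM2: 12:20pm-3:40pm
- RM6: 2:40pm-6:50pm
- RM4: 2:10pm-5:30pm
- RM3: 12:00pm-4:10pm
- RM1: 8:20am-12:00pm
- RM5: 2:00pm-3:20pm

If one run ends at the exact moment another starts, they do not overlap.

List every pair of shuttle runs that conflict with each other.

RM2 & RM3, RM2 & RM4, RM2 & RM5, RM2 & RM6, RM3 & RM4, RM3 & RM5, RM3 & RM6, RM4 & RM5, RM4 & RM6, RM5 & RM6

Sorted by start: RM1, RM3, RM2, RM5, RM4, RM6.
RM3 starts exactly when RM1 ends (back-to-back, no overlap), so nothing later overlaps RM1 either.
RM2 starts before RM3 ends → RM3 and RM2 overlap.
RM5 starts before RM3 ends → RM3 and RM5 overlap.
RM4 starts before RM3 ends → RM3 and RM4 overlap.
RM6 starts before RM3 ends → RM3 and RM6 overlap.
RM5 starts before RM2 ends → RM2 and RM5 overlap.
RM4 starts before RM2 ends → RM2 and RM4 overlap.
RM6 starts before RM2 ends → RM2 and RM6 overlap.
RM4 starts before RM5 ends → RM5 and RM4 overlap.
RM6 starts before RM5 ends → RM5 and RM6 overlap.
RM6 starts before RM4 ends → RM4 and RM6 overlap.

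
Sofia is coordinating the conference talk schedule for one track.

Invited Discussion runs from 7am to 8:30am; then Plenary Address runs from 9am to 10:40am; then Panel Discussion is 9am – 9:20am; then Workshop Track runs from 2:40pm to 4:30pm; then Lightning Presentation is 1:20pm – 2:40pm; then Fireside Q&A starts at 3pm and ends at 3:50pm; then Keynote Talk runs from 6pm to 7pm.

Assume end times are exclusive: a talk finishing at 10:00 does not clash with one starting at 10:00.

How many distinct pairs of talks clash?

2

Sorted by start: Invited Discussion, Plenary Address, Panel Discussion, Lightning Presentation, Workshop Track, Fireside Q&A, Keynote Talk.
Plenary Address starts after Invited Discussion ends — done with Invited Discussion.
Panel Discussion starts before Plenary Address ends → Plenary Address and Panel Discussion overlap.
Lightning Presentation starts after Plenary Address ends — done with Plenary Address.
Lightning Presentation starts after Panel Discussion ends — done with Panel Discussion.
Workshop Track starts exactly when Lightning Presentation ends (back-to-back, no overlap) — done with Lightning Presentation.
Fireside Q&A starts before Workshop Track ends → Workshop Track and Fireside Q&A overlap.
Keynote Talk starts after Workshop Track ends.
Keynote Talk starts after Fireside Q&A ends.
Overlapping pairs: Fireside Q&A & Workshop Track, Panel Discussion & Plenary Address — 2 in total.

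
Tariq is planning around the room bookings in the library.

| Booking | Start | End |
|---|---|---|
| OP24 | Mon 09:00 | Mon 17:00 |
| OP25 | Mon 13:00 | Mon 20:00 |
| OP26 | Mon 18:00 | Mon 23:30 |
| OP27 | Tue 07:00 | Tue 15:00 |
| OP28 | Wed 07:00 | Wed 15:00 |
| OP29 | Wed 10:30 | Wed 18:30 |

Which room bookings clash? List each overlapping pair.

Two intervals overlap when each starts before the other ends.
Sorted by start: OP24, OP25, OP26, OP27, OP28, OP29.
OP25 starts before OP24 ends → OP24 and OP25 overlap.
OP26 starts after OP24 ends, so OP24 has no further overlaps.
OP26 starts before OP25 ends → OP25 and OP26 overlap.
OP27 starts after OP25 ends, so OP25 has no further overlaps.
OP27 starts after OP26 ends, so OP26 has no further overlaps.
OP28 starts after OP27 ends, so OP27 has no further overlaps.
OP29 starts before OP28 ends → OP28 and OP29 overlap.

OP24 & OP25, OP25 & OP26, OP28 & OP29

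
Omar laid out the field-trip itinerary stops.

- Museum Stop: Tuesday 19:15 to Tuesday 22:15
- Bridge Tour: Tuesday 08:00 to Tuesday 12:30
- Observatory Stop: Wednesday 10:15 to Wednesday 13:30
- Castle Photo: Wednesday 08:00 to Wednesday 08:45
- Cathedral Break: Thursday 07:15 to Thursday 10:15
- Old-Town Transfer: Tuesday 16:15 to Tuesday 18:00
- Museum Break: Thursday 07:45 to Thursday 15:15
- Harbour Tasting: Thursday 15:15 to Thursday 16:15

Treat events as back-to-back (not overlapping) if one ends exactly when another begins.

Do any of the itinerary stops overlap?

Yes

Sorted by start: Bridge Tour, Old-Town Transfer, Museum Stop, Castle Photo, Observatory Stop, Cathedral Break, Museum Break, Harbour Tasting.
Old-Town Transfer starts after Bridge Tour ends — done with Bridge Tour.
Museum Stop starts after Old-Town Transfer ends — done with Old-Town Transfer.
Castle Photo starts after Museum Stop ends — done with Museum Stop.
Observatory Stop starts after Castle Photo ends — done with Castle Photo.
Cathedral Break starts after Observatory Stop ends — done with Observatory Stop.
Museum Break starts before Cathedral Break ends → Cathedral Break and Museum Break overlap.
That's a conflict, so the schedule is not conflict-free.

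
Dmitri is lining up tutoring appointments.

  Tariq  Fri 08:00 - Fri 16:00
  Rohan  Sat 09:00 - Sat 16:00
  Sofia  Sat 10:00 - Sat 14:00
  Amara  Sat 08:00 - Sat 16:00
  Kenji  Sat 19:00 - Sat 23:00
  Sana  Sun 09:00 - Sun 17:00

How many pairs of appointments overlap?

3

Sorted by start: Tariq, Amara, Rohan, Sofia, Kenji, Sana.
Amara starts after Tariq ends, so nothing later overlaps Tariq either.
Rohan starts before Amara ends → Amara and Rohan overlap.
Sofia starts before Amara ends → Amara and Sofia overlap.
Kenji starts after Amara ends, so nothing later overlaps Amara either.
Sofia starts before Rohan ends → Rohan and Sofia overlap.
Kenji starts after Rohan ends, so nothing later overlaps Rohan either.
Kenji starts after Sofia ends, so nothing later overlaps Sofia either.
Sana starts after Kenji ends.
Overlapping pairs: Amara & Rohan, Amara & Sofia, Rohan & Sofia — 3 in total.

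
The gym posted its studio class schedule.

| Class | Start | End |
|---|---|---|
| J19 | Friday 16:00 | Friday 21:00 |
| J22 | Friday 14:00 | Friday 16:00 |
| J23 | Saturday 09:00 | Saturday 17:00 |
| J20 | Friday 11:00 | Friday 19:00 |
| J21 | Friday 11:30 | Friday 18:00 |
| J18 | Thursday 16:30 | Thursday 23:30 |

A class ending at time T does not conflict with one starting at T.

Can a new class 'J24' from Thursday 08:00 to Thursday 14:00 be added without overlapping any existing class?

J18: starts Thursday 16:30 at or after J24 ends Thursday 14:00 → clear.
J20: starts Friday 11:00 at or after J24 ends Thursday 14:00 → clear.
J21: starts Friday 11:30 at or after J24 ends Thursday 14:00 → clear.
J22: starts Friday 14:00 at or after J24 ends Thursday 14:00 → clear.
J19: starts Friday 16:00 at or after J24 ends Thursday 14:00 → clear.
J23: starts Saturday 09:00 at or after J24 ends Thursday 14:00 → clear.

Yes — the slot is free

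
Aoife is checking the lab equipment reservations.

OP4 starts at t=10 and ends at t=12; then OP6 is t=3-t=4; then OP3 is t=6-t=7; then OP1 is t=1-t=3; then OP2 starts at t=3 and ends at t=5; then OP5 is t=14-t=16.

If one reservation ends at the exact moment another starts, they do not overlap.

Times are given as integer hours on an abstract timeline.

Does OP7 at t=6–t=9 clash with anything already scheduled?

Yes — it overlaps OP3

OP1: ends t=3 at or before OP7 starts t=6 → clear.
OP2: ends t=5 at or before OP7 starts t=6 → clear.
OP6: ends t=4 at or before OP7 starts t=6 → clear.
OP3: starts t=6 before OP7 ends t=9, and ends t=7 after OP7 starts t=6 → overlap.
OP4: starts t=10 at or after OP7 ends t=9 → clear.
OP5: starts t=14 at or after OP7 ends t=9 → clear.
OP7 overlaps OP3.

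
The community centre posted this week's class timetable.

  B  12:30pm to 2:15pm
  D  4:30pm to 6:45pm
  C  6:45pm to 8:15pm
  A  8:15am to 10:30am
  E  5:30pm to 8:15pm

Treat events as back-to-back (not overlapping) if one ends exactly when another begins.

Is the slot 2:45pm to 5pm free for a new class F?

No — it overlaps D

A: ends 10:30am at or before F starts 2:45pm → clear.
B: ends 2:15pm at or before F starts 2:45pm → clear.
D: starts 4:30pm before F ends 5pm, and ends 6:45pm after F starts 2:45pm → overlap.
E: starts 5:30pm at or after F ends 5pm → clear.
C: starts 6:45pm at or after F ends 5pm → clear.
F overlaps D.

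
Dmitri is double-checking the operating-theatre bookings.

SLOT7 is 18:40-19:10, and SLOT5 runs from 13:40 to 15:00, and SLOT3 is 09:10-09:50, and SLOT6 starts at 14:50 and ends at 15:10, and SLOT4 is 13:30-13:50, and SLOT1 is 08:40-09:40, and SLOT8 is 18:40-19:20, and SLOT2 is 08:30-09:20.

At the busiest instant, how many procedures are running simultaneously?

3

Sort all start/end points and keep a running count:
08:30 start SLOT2 → 1
08:40 start SLOT1 → 2
09:10 start SLOT3 → 3
09:20 end SLOT2 → 2
09:40 end SLOT1 → 1
09:50 end SLOT3 → 0
13:30 start SLOT4 → 1
13:40 start SLOT5 → 2
13:50 end SLOT4 → 1
14:50 start SLOT6 → 2
15:00 end SLOT5 → 1
15:10 end SLOT6 → 0
18:40 start SLOT7 → 1
18:40 start SLOT8 → 2
19:10 end SLOT7 → 1
19:20 end SLOT8 → 0
Peak is 3, at 09:10 (SLOT1, SLOT2, SLOT3).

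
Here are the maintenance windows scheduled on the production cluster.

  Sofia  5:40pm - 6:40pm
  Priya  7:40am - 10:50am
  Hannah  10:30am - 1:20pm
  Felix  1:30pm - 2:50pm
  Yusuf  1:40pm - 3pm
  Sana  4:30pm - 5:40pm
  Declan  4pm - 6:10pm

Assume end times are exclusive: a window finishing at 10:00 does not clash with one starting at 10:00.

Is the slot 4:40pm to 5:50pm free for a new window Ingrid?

Priya: ends 10:50am at or before Ingrid starts 4:40pm → clear.
Hannah: ends 1:20pm at or before Ingrid starts 4:40pm → clear.
Felix: ends 2:50pm at or before Ingrid starts 4:40pm → clear.
Yusuf: ends 3pm at or before Ingrid starts 4:40pm → clear.
Declan: starts 4pm before Ingrid ends 5:50pm, and ends 6:10pm after Ingrid starts 4:40pm → overlap.
Sana: starts 4:30pm before Ingrid ends 5:50pm, and ends 5:40pm after Ingrid starts 4:40pm → overlap.
Sofia: starts 5:40pm before Ingrid ends 5:50pm, and ends 6:40pm after Ingrid starts 4:40pm → overlap.
Ingrid overlaps Sofia, Sana, Declan.

No — it overlaps Declan, Sana, Sofia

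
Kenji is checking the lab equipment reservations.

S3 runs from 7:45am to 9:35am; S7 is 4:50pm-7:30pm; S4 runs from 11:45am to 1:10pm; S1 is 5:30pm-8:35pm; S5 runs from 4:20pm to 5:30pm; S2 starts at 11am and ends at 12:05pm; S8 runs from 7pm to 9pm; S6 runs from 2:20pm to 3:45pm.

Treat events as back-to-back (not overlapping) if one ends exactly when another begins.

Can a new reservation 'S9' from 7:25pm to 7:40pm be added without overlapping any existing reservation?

S3: ends 9:35am at or before S9 starts 7:25pm → clear.
S2: ends 12:05pm at or before S9 starts 7:25pm → clear.
S4: ends 1:10pm at or before S9 starts 7:25pm → clear.
S6: ends 3:45pm at or before S9 starts 7:25pm → clear.
S5: ends 5:30pm at or before S9 starts 7:25pm → clear.
S7: starts 4:50pm before S9 ends 7:40pm, and ends 7:30pm after S9 starts 7:25pm → overlap.
S1: starts 5:30pm before S9 ends 7:40pm, and ends 8:35pm after S9 starts 7:25pm → overlap.
S8: starts 7pm before S9 ends 7:40pm, and ends 9pm after S9 starts 7:25pm → overlap.
S9 overlaps S1, S7, S8.

No — it overlaps S1, S7, S8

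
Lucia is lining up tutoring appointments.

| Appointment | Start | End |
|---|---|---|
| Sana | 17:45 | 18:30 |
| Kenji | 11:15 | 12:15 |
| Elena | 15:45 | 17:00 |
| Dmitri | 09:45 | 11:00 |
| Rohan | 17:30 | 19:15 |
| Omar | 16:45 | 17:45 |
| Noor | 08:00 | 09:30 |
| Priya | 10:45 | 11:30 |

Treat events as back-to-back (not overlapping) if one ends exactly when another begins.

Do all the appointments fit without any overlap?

Sorted by start: Noor, Dmitri, Priya, Kenji, Elena, Omar, Rohan, Sana.
Dmitri starts after Noor ends, so nothing later overlaps Noor either.
Priya starts before Dmitri ends → Dmitri and Priya overlap.
That's a conflict, so the schedule is not conflict-free.

No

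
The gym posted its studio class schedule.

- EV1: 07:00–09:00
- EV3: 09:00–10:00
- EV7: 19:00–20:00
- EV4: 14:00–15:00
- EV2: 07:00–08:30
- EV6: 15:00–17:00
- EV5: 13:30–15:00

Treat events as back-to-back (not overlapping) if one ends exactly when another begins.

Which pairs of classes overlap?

EV1 & EV2, EV4 & EV5

Sorted by start: EV1, EV2, EV3, EV5, EV4, EV6, EV7.
EV2 starts before EV1 ends → EV1 and EV2 overlap.
EV3 starts exactly when EV1 ends (back-to-back, no overlap), so nothing later overlaps EV1 either.
EV3 starts after EV2 ends, so nothing later overlaps EV2 either.
EV5 starts after EV3 ends, so nothing later overlaps EV3 either.
EV4 starts before EV5 ends → EV5 and EV4 overlap.
EV6 starts exactly when EV5 ends (back-to-back, no overlap), so nothing later overlaps EV5 either.
EV6 starts exactly when EV4 ends (back-to-back, no overlap), so nothing later overlaps EV4 either.
EV7 starts after EV6 ends.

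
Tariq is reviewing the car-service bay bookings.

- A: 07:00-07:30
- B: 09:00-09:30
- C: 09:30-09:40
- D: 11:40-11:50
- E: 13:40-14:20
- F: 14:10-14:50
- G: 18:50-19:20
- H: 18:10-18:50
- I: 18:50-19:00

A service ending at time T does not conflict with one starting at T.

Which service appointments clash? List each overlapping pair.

E & F, G & I

Check each pair: they overlap iff neither finishes before the other starts.
Sorted by start: A, B, C, D, E, F, H, G, I.
B starts after A ends — done with A.
C starts exactly when B ends (back-to-back, no overlap) — done with B.
D starts after C ends — done with C.
E starts after D ends — done with D.
F starts before E ends → E and F overlap.
H starts after E ends — done with E.
H starts after F ends — done with F.
G starts exactly when H ends (back-to-back, no overlap) — done with H.
I starts before G ends → G and I overlap.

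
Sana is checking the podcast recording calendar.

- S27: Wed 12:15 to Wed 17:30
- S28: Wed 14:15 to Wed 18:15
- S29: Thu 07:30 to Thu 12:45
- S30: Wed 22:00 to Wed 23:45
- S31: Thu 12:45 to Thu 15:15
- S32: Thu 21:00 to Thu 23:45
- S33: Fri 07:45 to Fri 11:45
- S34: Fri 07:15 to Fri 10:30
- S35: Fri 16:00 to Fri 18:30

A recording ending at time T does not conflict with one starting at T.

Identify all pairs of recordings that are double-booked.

S27 & S28, S33 & S34

Sorted by start: S27, S28, S30, S29, S31, S32, S34, S33, S35.
S28 starts before S27 ends → S27 and S28 overlap.
S30 starts after S27 ends, so S27 has no further overlaps.
S30 starts after S28 ends, so S28 has no further overlaps.
S29 starts after S30 ends, so S30 has no further overlaps.
S31 starts exactly when S29 ends (back-to-back, no overlap), so S29 has no further overlaps.
S32 starts after S31 ends, so S31 has no further overlaps.
S34 starts after S32 ends, so S32 has no further overlaps.
S33 starts before S34 ends → S34 and S33 overlap.
S35 starts after S34 ends.
S35 starts after S33 ends.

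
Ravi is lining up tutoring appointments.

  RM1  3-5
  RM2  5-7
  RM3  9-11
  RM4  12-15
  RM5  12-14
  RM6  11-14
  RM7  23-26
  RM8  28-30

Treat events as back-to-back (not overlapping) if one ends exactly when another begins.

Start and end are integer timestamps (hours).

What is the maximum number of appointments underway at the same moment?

3

Sort all start/end points and keep a running count:
3 start RM1 → 1
5 end RM1 → 0
5 start RM2 → 1
7 end RM2 → 0
9 start RM3 → 1
11 end RM3 → 0
11 start RM6 → 1
12 start RM4 → 2
12 start RM5 → 3
14 end RM5 → 2
14 end RM6 → 1
15 end RM4 → 0
23 start RM7 → 1
26 end RM7 → 0
28 start RM8 → 1
30 end RM8 → 0
Peak is 3, at 12 (RM4, RM5, RM6).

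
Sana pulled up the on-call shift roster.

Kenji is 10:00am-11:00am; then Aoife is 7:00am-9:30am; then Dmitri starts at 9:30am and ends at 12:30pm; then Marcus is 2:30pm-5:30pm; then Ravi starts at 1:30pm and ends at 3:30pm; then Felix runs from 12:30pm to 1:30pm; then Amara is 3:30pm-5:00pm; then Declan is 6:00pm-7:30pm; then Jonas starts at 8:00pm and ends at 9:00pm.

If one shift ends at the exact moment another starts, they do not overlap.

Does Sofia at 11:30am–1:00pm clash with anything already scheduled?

Aoife: ends 9:30am at or before Sofia starts 11:30am → clear.
Dmitri: starts 9:30am before Sofia ends 1:00pm, and ends 12:30pm after Sofia starts 11:30am → overlap.
Kenji: ends 11:00am at or before Sofia starts 11:30am → clear.
Felix: starts 12:30pm before Sofia ends 1:00pm, and ends 1:30pm after Sofia starts 11:30am → overlap.
Ravi: starts 1:30pm at or after Sofia ends 1:00pm → clear.
Marcus: starts 2:30pm at or after Sofia ends 1:00pm → clear.
Amara: starts 3:30pm at or after Sofia ends 1:00pm → clear.
Declan: starts 6:00pm at or after Sofia ends 1:00pm → clear.
Jonas: starts 8:00pm at or after Sofia ends 1:00pm → clear.
Sofia overlaps Dmitri, Felix.

Yes — it overlaps Dmitri, Felix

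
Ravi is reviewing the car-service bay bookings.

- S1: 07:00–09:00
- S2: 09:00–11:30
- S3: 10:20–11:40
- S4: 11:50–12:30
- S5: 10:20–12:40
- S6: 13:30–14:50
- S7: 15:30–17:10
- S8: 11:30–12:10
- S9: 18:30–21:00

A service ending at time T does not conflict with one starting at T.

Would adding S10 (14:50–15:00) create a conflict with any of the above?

No — it doesn't clash with anything

S1: ends 09:00 at or before S10 starts 14:50 → clear.
S2: ends 11:30 at or before S10 starts 14:50 → clear.
S3: ends 11:40 at or before S10 starts 14:50 → clear.
S5: ends 12:40 at or before S10 starts 14:50 → clear.
S8: ends 12:10 at or before S10 starts 14:50 → clear.
S4: ends 12:30 at or before S10 starts 14:50 → clear.
S6: ends 14:50 at or before S10 starts 14:50 → clear.
S7: starts 15:30 at or after S10 ends 15:00 → clear.
S9: starts 18:30 at or after S10 ends 15:00 → clear.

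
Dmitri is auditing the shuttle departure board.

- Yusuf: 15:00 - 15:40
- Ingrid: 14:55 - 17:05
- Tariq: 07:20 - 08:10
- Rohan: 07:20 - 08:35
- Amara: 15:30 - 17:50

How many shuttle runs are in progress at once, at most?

Sweep the timeline, counting +1 at each start and −1 at each end (ends before starts at a tie):
07:20 start Rohan → 1
07:20 start Tariq → 2
08:10 end Tariq → 1
08:35 end Rohan → 0
14:55 start Ingrid → 1
15:00 start Yusuf → 2
15:30 start Amara → 3
15:40 end Yusuf → 2
17:05 end Ingrid → 1
17:50 end Amara → 0
Peak is 3, at 15:30 (Amara, Ingrid, Yusuf).

3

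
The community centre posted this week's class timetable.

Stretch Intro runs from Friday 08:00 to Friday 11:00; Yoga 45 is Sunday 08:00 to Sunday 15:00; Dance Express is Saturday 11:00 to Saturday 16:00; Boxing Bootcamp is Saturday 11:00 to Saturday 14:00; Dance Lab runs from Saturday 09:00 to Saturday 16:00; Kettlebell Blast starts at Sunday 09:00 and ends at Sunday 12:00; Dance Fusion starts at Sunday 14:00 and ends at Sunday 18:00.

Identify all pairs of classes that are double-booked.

Boxing Bootcamp & Dance Express, Boxing Bootcamp & Dance Lab, Dance Express & Dance Lab, Dance Fusion & Yoga 45, Kettlebell Blast & Yoga 45

Sorted by start: Stretch Intro, Dance Lab, Dance Express, Boxing Bootcamp, Yoga 45, Kettlebell Blast, Dance Fusion.
Dance Lab starts after Stretch Intro ends; Stretch Intro is clear from here.
Dance Express starts before Dance Lab ends → Dance Lab and Dance Express overlap.
Boxing Bootcamp starts before Dance Lab ends → Dance Lab and Boxing Bootcamp overlap.
Yoga 45 starts after Dance Lab ends; Dance Lab is clear from here.
Boxing Bootcamp starts before Dance Express ends → Dance Express and Boxing Bootcamp overlap.
Yoga 45 starts after Dance Express ends; Dance Express is clear from here.
Yoga 45 starts after Boxing Bootcamp ends; Boxing Bootcamp is clear from here.
Kettlebell Blast starts before Yoga 45 ends → Yoga 45 and Kettlebell Blast overlap.
Dance Fusion starts before Yoga 45 ends → Yoga 45 and Dance Fusion overlap.
Dance Fusion starts after Kettlebell Blast ends.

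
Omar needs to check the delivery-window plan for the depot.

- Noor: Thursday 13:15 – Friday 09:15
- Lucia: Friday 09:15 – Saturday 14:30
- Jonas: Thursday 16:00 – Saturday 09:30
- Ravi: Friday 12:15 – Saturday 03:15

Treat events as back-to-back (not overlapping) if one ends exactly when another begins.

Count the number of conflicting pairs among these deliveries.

Sorted by start: Noor, Jonas, Lucia, Ravi.
Jonas starts before Noor ends → Noor and Jonas overlap.
Lucia starts exactly when Noor ends (back-to-back, no overlap) — done with Noor.
Lucia starts before Jonas ends → Jonas and Lucia overlap.
Ravi starts before Jonas ends → Jonas and Ravi overlap.
Ravi starts before Lucia ends → Lucia and Ravi overlap.
Overlapping pairs: Jonas & Lucia, Jonas & Noor, Jonas & Ravi, Lucia & Ravi — 4 in total.

4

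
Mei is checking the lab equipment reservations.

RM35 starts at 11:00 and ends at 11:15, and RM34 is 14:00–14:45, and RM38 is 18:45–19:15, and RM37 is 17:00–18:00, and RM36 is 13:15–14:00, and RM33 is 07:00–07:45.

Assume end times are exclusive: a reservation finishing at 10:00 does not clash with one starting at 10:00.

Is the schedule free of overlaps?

Check each pair: they overlap iff neither finishes before the other starts.
Sorted by start: RM33, RM35, RM36, RM34, RM37, RM38.
RM35 starts after RM33 ends, so nothing later overlaps RM33 either.
RM36 starts after RM35 ends, so nothing later overlaps RM35 either.
RM34 starts exactly when RM36 ends (back-to-back, no overlap), so nothing later overlaps RM36 either.
RM37 starts after RM34 ends, so nothing later overlaps RM34 either.
RM38 starts after RM37 ends.
Every pair is clear; the schedule has no overlaps.

Yes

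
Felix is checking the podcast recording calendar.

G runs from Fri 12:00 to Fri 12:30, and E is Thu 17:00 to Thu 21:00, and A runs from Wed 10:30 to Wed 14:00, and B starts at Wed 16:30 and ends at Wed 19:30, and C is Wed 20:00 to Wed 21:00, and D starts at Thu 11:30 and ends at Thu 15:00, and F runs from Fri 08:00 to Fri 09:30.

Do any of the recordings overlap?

No

Sorted by start: A, B, C, D, E, F, G.
B starts after A ends, so A has no further overlaps.
C starts after B ends, so B has no further overlaps.
D starts after C ends, so C has no further overlaps.
E starts after D ends, so D has no further overlaps.
F starts after E ends, so E has no further overlaps.
G starts after F ends.
Every pair is clear; the schedule has no overlaps.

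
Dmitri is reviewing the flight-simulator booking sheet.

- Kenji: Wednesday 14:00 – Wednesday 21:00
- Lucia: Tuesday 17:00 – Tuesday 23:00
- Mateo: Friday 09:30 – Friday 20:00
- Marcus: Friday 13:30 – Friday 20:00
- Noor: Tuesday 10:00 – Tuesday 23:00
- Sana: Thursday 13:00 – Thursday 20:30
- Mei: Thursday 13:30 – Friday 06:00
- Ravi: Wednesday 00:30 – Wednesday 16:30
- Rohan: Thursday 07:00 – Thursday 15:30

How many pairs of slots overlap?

6

Check each pair: they overlap iff neither finishes before the other starts.
Sorted by start: Noor, Lucia, Ravi, Kenji, Rohan, Sana, Mei, Mateo, Marcus.
Lucia starts before Noor ends → Noor and Lucia overlap.
Ravi starts after Noor ends — done with Noor.
Ravi starts after Lucia ends — done with Lucia.
Kenji starts before Ravi ends → Ravi and Kenji overlap.
Rohan starts after Ravi ends — done with Ravi.
Rohan starts after Kenji ends — done with Kenji.
Sana starts before Rohan ends → Rohan and Sana overlap.
Mei starts before Rohan ends → Rohan and Mei overlap.
Mateo starts after Rohan ends — done with Rohan.
Mei starts before Sana ends → Sana and Mei overlap.
Mateo starts after Sana ends — done with Sana.
Mateo starts after Mei ends — done with Mei.
Marcus starts before Mateo ends → Mateo and Marcus overlap.
Overlapping pairs: Kenji & Ravi, Lucia & Noor, Marcus & Mateo, Mei & Rohan, Mei & Sana, Rohan & Sana — 6 in total.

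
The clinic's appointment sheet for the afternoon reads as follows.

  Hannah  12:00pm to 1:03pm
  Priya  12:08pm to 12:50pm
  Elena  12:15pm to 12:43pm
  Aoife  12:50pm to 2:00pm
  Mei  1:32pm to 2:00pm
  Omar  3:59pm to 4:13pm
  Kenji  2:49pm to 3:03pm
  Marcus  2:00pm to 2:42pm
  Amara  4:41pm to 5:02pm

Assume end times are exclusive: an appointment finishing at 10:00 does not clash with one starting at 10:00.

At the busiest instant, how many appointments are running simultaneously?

3

Sweep the timeline, counting +1 at each start and −1 at each end (ends before starts at a tie):
12:00pm start Hannah → 1
12:08pm start Priya → 2
12:15pm start Elena → 3
12:43pm end Elena → 2
12:50pm end Priya → 1
12:50pm start Aoife → 2
1:03pm end Hannah → 1
1:32pm start Mei → 2
2:00pm end Aoife → 1
2:00pm end Mei → 0
2:00pm start Marcus → 1
2:42pm end Marcus → 0
2:49pm start Kenji → 1
3:03pm end Kenji → 0
3:59pm start Omar → 1
4:13pm end Omar → 0
4:41pm start Amara → 1
5:02pm end Amara → 0
Peak is 3, at 12:15pm (Elena, Hannah, Priya).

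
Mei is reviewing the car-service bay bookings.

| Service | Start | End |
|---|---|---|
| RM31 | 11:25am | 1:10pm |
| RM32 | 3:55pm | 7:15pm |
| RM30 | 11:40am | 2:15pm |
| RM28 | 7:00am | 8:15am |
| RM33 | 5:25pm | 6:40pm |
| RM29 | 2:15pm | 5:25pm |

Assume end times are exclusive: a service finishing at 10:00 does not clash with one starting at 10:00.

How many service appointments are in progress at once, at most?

2

Sweep the timeline, counting +1 at each start and −1 at each end (ends before starts at a tie):
7:00am start RM28 → 1
8:15am end RM28 → 0
11:25am start RM31 → 1
11:40am start RM30 → 2
1:10pm end RM31 → 1
2:15pm end RM30 → 0
2:15pm start RM29 → 1
3:55pm start RM32 → 2
5:25pm end RM29 → 1
5:25pm start RM33 → 2
6:40pm end RM33 → 1
7:15pm end RM32 → 0
Peak is 2, at 11:40am (RM30, RM31).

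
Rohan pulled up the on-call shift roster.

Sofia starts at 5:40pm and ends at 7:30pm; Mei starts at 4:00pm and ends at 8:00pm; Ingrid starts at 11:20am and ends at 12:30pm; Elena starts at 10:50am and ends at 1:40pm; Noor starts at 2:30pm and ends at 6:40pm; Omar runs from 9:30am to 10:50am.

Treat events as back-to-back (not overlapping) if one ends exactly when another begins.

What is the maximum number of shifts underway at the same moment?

Walk through starts and ends in time order (an end at T is processed before a start at T):
9:30am start Omar → 1
10:50am end Omar → 0
10:50am start Elena → 1
11:20am start Ingrid → 2
12:30pm end Ingrid → 1
1:40pm end Elena → 0
2:30pm start Noor → 1
4:00pm start Mei → 2
5:40pm start Sofia → 3
6:40pm end Noor → 2
7:30pm end Sofia → 1
8:00pm end Mei → 0
Peak is 3, at 5:40pm (Mei, Noor, Sofia).

3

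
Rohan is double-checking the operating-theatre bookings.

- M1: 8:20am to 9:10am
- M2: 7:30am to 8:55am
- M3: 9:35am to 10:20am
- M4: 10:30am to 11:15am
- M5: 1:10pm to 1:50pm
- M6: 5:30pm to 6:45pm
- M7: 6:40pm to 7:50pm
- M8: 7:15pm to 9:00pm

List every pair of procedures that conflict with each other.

M1 & M2, M6 & M7, M7 & M8

Sorted by start: M2, M1, M3, M4, M5, M6, M7, M8.
M1 starts before M2 ends → M2 and M1 overlap.
M3 starts after M2 ends; M2 is clear from here.
M3 starts after M1 ends; M1 is clear from here.
M4 starts after M3 ends; M3 is clear from here.
M5 starts after M4 ends; M4 is clear from here.
M6 starts after M5 ends; M5 is clear from here.
M7 starts before M6 ends → M6 and M7 overlap.
M8 starts after M6 ends.
M8 starts before M7 ends → M7 and M8 overlap.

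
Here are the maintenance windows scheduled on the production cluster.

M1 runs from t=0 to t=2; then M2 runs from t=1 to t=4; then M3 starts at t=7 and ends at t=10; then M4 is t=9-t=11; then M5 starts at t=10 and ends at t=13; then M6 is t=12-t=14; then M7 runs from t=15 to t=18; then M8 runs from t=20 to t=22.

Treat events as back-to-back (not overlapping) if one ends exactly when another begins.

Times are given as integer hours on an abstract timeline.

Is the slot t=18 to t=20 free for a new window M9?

Yes — the slot is free

M1: ends t=2 at or before M9 starts t=18 → clear.
M2: ends t=4 at or before M9 starts t=18 → clear.
M3: ends t=10 at or before M9 starts t=18 → clear.
M4: ends t=11 at or before M9 starts t=18 → clear.
M5: ends t=13 at or before M9 starts t=18 → clear.
M6: ends t=14 at or before M9 starts t=18 → clear.
M7: ends t=18 at or before M9 starts t=18 → clear.
M8: starts t=20 at or after M9 ends t=20 → clear.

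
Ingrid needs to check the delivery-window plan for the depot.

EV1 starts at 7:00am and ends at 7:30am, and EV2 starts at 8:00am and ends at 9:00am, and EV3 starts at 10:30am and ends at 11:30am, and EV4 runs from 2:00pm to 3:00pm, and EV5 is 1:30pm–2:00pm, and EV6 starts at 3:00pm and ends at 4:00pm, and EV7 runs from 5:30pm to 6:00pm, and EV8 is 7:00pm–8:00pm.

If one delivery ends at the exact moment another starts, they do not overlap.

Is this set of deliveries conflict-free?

Yes

Check each pair: they overlap iff neither finishes before the other starts.
Sorted by start: EV1, EV2, EV3, EV5, EV4, EV6, EV7, EV8.
EV2 starts after EV1 ends, so nothing later overlaps EV1 either.
EV3 starts after EV2 ends, so nothing later overlaps EV2 either.
EV5 starts after EV3 ends, so nothing later overlaps EV3 either.
EV4 starts exactly when EV5 ends (back-to-back, no overlap), so nothing later overlaps EV5 either.
EV6 starts exactly when EV4 ends (back-to-back, no overlap), so nothing later overlaps EV4 either.
EV7 starts after EV6 ends, so nothing later overlaps EV6 either.
EV8 starts after EV7 ends.
Every pair is clear; the schedule has no overlaps.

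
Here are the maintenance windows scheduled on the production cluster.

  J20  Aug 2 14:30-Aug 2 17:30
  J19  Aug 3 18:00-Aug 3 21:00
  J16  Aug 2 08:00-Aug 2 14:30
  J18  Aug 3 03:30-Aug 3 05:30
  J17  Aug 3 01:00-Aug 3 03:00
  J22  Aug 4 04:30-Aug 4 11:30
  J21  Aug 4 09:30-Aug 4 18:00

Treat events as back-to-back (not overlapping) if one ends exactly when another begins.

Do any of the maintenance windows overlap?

Sorted by start: J16, J20, J17, J18, J19, J22, J21.
J20 starts exactly when J16 ends (back-to-back, no overlap), so J16 has no further overlaps.
J17 starts after J20 ends, so J20 has no further overlaps.
J18 starts after J17 ends, so J17 has no further overlaps.
J19 starts after J18 ends, so J18 has no further overlaps.
J22 starts after J19 ends, so J19 has no further overlaps.
J21 starts before J22 ends → J22 and J21 overlap.
That's a conflict, so the schedule is not conflict-free.

Yes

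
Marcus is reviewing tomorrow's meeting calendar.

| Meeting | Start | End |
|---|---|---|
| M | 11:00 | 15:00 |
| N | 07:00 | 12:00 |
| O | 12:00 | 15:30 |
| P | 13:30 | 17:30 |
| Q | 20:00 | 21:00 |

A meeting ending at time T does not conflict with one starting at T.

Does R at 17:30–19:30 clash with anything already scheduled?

No — it doesn't clash with anything

N: ends 12:00 at or before R starts 17:30 → clear.
M: ends 15:00 at or before R starts 17:30 → clear.
O: ends 15:30 at or before R starts 17:30 → clear.
P: ends 17:30 at or before R starts 17:30 → clear.
Q: starts 20:00 at or after R ends 19:30 → clear.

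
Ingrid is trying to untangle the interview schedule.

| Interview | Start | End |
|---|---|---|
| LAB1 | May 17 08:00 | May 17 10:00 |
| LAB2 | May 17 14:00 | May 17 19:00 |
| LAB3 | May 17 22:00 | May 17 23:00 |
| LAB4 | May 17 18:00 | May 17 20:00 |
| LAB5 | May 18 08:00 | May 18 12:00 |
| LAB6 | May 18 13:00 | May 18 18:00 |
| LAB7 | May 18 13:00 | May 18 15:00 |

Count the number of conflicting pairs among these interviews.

Check each pair: they overlap iff neither finishes before the other starts.
Sorted by start: LAB1, LAB2, LAB4, LAB3, LAB5, LAB6, LAB7.
LAB2 starts after LAB1 ends — done with LAB1.
LAB4 starts before LAB2 ends → LAB2 and LAB4 overlap.
LAB3 starts after LAB2 ends — done with LAB2.
LAB3 starts after LAB4 ends — done with LAB4.
LAB5 starts after LAB3 ends — done with LAB3.
LAB6 starts after LAB5 ends — done with LAB5.
LAB7 starts before LAB6 ends → LAB6 and LAB7 overlap.
Overlapping pairs: LAB2 & LAB4, LAB6 & LAB7 — 2 in total.

2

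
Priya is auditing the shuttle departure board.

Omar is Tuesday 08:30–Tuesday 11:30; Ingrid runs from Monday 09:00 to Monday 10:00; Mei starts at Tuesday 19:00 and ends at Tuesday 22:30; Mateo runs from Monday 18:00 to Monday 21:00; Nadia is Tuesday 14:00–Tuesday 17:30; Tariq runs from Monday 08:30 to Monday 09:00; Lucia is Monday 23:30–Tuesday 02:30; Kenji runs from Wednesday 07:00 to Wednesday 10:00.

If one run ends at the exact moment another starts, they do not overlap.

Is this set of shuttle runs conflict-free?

Sorted by start: Tariq, Ingrid, Mateo, Lucia, Omar, Nadia, Mei, Kenji.
Ingrid starts exactly when Tariq ends (back-to-back, no overlap); Tariq is clear from here.
Mateo starts after Ingrid ends; Ingrid is clear from here.
Lucia starts after Mateo ends; Mateo is clear from here.
Omar starts after Lucia ends; Lucia is clear from here.
Nadia starts after Omar ends; Omar is clear from here.
Mei starts after Nadia ends; Nadia is clear from here.
Kenji starts after Mei ends.
Every pair is clear; the schedule has no overlaps.

Yes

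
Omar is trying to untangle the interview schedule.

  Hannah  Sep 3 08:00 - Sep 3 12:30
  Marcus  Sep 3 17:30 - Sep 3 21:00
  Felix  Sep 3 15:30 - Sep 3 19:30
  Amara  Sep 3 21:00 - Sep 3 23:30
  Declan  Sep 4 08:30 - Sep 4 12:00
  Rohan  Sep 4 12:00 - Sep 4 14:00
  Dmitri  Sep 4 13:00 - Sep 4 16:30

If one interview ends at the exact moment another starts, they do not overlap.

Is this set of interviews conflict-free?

No

Sorted by start: Hannah, Felix, Marcus, Amara, Declan, Rohan, Dmitri.
Felix starts after Hannah ends, so Hannah has no further overlaps.
Marcus starts before Felix ends → Felix and Marcus overlap.
That's a conflict, so the schedule is not conflict-free.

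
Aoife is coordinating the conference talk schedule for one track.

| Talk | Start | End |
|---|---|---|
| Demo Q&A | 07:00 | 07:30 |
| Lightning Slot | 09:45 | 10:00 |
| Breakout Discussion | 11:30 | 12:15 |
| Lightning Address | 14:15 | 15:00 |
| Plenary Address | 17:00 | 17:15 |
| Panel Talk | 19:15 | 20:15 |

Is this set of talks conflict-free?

Yes

Sorted by start: Demo Q&A, Lightning Slot, Breakout Discussion, Lightning Address, Plenary Address, Panel Talk.
Lightning Slot starts after Demo Q&A ends, so nothing later overlaps Demo Q&A either.
Breakout Discussion starts after Lightning Slot ends, so nothing later overlaps Lightning Slot either.
Lightning Address starts after Breakout Discussion ends, so nothing later overlaps Breakout Discussion either.
Plenary Address starts after Lightning Address ends, so nothing later overlaps Lightning Address either.
Panel Talk starts after Plenary Address ends.
Every pair is clear; the schedule has no overlaps.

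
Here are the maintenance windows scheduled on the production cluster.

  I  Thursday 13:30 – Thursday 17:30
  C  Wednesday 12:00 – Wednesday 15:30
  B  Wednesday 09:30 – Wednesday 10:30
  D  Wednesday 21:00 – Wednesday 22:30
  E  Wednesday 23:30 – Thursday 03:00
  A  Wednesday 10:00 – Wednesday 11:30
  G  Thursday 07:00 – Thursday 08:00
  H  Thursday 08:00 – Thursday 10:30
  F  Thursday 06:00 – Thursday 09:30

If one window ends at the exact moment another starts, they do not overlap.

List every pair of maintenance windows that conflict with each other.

Check each pair: they overlap iff neither finishes before the other starts.
Sorted by start: B, A, C, D, E, F, G, H, I.
A starts before B ends → B and A overlap.
C starts after B ends — done with B.
C starts after A ends — done with A.
D starts after C ends — done with C.
E starts after D ends — done with D.
F starts after E ends — done with E.
G starts before F ends → F and G overlap.
H starts before F ends → F and H overlap.
I starts after F ends.
H starts exactly when G ends (back-to-back, no overlap) — done with G.
I starts after H ends.

A & B, F & G, F & H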